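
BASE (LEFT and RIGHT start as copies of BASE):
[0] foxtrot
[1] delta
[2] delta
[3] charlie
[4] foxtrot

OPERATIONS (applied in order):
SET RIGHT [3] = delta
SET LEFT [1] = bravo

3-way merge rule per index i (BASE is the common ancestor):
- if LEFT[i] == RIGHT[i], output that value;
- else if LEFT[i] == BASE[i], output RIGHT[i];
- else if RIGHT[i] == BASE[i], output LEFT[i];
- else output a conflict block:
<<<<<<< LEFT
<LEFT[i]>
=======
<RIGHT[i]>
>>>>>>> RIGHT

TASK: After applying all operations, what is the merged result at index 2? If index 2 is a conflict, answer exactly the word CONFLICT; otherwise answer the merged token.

Answer: delta

Derivation:
Final LEFT:  [foxtrot, bravo, delta, charlie, foxtrot]
Final RIGHT: [foxtrot, delta, delta, delta, foxtrot]
i=0: L=foxtrot R=foxtrot -> agree -> foxtrot
i=1: L=bravo, R=delta=BASE -> take LEFT -> bravo
i=2: L=delta R=delta -> agree -> delta
i=3: L=charlie=BASE, R=delta -> take RIGHT -> delta
i=4: L=foxtrot R=foxtrot -> agree -> foxtrot
Index 2 -> delta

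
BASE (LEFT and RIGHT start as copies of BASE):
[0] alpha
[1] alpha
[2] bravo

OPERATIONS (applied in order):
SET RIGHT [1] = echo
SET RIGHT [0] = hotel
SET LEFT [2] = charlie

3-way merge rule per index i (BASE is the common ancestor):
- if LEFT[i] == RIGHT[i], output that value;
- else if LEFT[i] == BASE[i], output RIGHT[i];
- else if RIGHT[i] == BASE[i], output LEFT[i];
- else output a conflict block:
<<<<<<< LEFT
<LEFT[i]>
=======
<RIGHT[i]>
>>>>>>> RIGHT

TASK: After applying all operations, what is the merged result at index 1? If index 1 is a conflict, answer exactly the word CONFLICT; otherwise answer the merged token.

Answer: echo

Derivation:
Final LEFT:  [alpha, alpha, charlie]
Final RIGHT: [hotel, echo, bravo]
i=0: L=alpha=BASE, R=hotel -> take RIGHT -> hotel
i=1: L=alpha=BASE, R=echo -> take RIGHT -> echo
i=2: L=charlie, R=bravo=BASE -> take LEFT -> charlie
Index 1 -> echo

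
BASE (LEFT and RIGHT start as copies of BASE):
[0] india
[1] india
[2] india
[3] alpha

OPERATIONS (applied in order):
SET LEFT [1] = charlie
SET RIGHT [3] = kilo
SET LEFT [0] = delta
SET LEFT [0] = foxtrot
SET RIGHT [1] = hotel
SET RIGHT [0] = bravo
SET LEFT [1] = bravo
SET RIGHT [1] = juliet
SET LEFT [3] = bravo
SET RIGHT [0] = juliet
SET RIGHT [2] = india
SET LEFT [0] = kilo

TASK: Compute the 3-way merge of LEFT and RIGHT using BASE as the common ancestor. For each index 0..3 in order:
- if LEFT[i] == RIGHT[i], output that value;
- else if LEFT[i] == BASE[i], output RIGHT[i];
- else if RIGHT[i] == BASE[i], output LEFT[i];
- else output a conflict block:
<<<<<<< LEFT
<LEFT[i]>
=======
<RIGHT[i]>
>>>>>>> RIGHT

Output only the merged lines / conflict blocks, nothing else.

Final LEFT:  [kilo, bravo, india, bravo]
Final RIGHT: [juliet, juliet, india, kilo]
i=0: BASE=india L=kilo R=juliet all differ -> CONFLICT
i=1: BASE=india L=bravo R=juliet all differ -> CONFLICT
i=2: L=india R=india -> agree -> india
i=3: BASE=alpha L=bravo R=kilo all differ -> CONFLICT

Answer: <<<<<<< LEFT
kilo
=======
juliet
>>>>>>> RIGHT
<<<<<<< LEFT
bravo
=======
juliet
>>>>>>> RIGHT
india
<<<<<<< LEFT
bravo
=======
kilo
>>>>>>> RIGHT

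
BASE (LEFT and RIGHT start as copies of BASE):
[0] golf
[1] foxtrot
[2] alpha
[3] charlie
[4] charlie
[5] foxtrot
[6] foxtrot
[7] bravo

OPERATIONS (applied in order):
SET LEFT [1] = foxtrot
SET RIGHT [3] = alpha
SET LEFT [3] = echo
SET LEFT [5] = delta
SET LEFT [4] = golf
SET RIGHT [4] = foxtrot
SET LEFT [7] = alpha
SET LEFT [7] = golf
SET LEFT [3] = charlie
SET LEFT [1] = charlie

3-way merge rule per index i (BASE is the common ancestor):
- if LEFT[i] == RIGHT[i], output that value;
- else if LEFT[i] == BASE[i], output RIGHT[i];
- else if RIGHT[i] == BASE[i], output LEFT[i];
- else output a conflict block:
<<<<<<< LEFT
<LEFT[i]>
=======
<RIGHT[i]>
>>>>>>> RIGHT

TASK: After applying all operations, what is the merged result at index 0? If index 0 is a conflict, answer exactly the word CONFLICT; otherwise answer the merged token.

Final LEFT:  [golf, charlie, alpha, charlie, golf, delta, foxtrot, golf]
Final RIGHT: [golf, foxtrot, alpha, alpha, foxtrot, foxtrot, foxtrot, bravo]
i=0: L=golf R=golf -> agree -> golf
i=1: L=charlie, R=foxtrot=BASE -> take LEFT -> charlie
i=2: L=alpha R=alpha -> agree -> alpha
i=3: L=charlie=BASE, R=alpha -> take RIGHT -> alpha
i=4: BASE=charlie L=golf R=foxtrot all differ -> CONFLICT
i=5: L=delta, R=foxtrot=BASE -> take LEFT -> delta
i=6: L=foxtrot R=foxtrot -> agree -> foxtrot
i=7: L=golf, R=bravo=BASE -> take LEFT -> golf
Index 0 -> golf

Answer: golf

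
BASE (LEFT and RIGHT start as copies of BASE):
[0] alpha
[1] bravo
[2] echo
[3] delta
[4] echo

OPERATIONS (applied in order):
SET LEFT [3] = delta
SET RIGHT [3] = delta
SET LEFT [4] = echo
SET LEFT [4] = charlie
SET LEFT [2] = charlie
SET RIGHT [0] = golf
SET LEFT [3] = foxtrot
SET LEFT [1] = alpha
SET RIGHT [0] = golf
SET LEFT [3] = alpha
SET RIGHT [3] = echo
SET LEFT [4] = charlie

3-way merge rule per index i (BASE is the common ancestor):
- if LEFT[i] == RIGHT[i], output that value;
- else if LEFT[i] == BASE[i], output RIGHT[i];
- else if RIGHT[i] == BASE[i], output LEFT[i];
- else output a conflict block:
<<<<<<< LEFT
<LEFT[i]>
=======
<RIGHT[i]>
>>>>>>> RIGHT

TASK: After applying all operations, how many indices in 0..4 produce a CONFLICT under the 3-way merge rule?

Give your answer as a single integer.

Final LEFT:  [alpha, alpha, charlie, alpha, charlie]
Final RIGHT: [golf, bravo, echo, echo, echo]
i=0: L=alpha=BASE, R=golf -> take RIGHT -> golf
i=1: L=alpha, R=bravo=BASE -> take LEFT -> alpha
i=2: L=charlie, R=echo=BASE -> take LEFT -> charlie
i=3: BASE=delta L=alpha R=echo all differ -> CONFLICT
i=4: L=charlie, R=echo=BASE -> take LEFT -> charlie
Conflict count: 1

Answer: 1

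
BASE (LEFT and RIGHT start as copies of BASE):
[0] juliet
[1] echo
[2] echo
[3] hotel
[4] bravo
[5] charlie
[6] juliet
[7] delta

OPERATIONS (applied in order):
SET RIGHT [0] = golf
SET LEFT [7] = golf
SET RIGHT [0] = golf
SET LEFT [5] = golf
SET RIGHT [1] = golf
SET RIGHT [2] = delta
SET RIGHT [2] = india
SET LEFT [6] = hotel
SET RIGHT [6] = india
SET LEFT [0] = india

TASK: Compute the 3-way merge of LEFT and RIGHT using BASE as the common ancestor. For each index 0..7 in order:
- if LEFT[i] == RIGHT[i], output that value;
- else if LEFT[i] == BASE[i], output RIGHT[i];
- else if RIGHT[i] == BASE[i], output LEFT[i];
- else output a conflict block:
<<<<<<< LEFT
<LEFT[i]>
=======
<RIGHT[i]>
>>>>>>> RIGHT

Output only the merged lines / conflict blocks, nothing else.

Final LEFT:  [india, echo, echo, hotel, bravo, golf, hotel, golf]
Final RIGHT: [golf, golf, india, hotel, bravo, charlie, india, delta]
i=0: BASE=juliet L=india R=golf all differ -> CONFLICT
i=1: L=echo=BASE, R=golf -> take RIGHT -> golf
i=2: L=echo=BASE, R=india -> take RIGHT -> india
i=3: L=hotel R=hotel -> agree -> hotel
i=4: L=bravo R=bravo -> agree -> bravo
i=5: L=golf, R=charlie=BASE -> take LEFT -> golf
i=6: BASE=juliet L=hotel R=india all differ -> CONFLICT
i=7: L=golf, R=delta=BASE -> take LEFT -> golf

Answer: <<<<<<< LEFT
india
=======
golf
>>>>>>> RIGHT
golf
india
hotel
bravo
golf
<<<<<<< LEFT
hotel
=======
india
>>>>>>> RIGHT
golf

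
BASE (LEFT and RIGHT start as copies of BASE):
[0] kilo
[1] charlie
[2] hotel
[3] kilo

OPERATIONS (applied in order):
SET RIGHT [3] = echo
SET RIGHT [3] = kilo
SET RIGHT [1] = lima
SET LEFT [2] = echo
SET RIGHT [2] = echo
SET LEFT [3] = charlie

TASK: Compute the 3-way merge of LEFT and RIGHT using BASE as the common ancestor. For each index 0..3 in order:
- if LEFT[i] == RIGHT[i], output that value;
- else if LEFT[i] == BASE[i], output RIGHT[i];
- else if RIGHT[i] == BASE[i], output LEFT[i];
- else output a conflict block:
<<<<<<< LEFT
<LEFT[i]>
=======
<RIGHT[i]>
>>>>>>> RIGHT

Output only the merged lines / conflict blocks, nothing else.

Answer: kilo
lima
echo
charlie

Derivation:
Final LEFT:  [kilo, charlie, echo, charlie]
Final RIGHT: [kilo, lima, echo, kilo]
i=0: L=kilo R=kilo -> agree -> kilo
i=1: L=charlie=BASE, R=lima -> take RIGHT -> lima
i=2: L=echo R=echo -> agree -> echo
i=3: L=charlie, R=kilo=BASE -> take LEFT -> charlie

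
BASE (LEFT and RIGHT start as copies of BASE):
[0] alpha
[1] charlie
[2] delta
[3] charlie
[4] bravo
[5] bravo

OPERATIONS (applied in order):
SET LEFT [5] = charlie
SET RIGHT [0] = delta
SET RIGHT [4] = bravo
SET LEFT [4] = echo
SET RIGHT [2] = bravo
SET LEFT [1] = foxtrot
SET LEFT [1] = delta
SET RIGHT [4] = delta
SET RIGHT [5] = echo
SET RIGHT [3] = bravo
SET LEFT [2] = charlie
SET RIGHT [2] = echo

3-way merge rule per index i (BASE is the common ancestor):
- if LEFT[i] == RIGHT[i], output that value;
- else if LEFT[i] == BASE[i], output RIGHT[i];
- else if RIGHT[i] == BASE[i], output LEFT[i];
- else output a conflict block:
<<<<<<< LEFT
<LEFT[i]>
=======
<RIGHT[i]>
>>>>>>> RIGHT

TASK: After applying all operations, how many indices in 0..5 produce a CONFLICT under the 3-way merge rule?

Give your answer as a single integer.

Answer: 3

Derivation:
Final LEFT:  [alpha, delta, charlie, charlie, echo, charlie]
Final RIGHT: [delta, charlie, echo, bravo, delta, echo]
i=0: L=alpha=BASE, R=delta -> take RIGHT -> delta
i=1: L=delta, R=charlie=BASE -> take LEFT -> delta
i=2: BASE=delta L=charlie R=echo all differ -> CONFLICT
i=3: L=charlie=BASE, R=bravo -> take RIGHT -> bravo
i=4: BASE=bravo L=echo R=delta all differ -> CONFLICT
i=5: BASE=bravo L=charlie R=echo all differ -> CONFLICT
Conflict count: 3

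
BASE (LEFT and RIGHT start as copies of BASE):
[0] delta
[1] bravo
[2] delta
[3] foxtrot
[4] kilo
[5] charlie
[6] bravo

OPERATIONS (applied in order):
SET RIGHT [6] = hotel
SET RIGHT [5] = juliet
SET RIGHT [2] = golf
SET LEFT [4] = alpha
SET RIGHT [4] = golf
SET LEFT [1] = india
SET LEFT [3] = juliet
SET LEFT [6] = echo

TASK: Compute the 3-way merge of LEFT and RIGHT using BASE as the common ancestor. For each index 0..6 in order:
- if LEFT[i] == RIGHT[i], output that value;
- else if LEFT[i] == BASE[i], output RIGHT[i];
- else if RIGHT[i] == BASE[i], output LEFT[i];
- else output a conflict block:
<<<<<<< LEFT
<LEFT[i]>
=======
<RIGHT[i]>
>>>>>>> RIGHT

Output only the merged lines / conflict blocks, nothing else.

Final LEFT:  [delta, india, delta, juliet, alpha, charlie, echo]
Final RIGHT: [delta, bravo, golf, foxtrot, golf, juliet, hotel]
i=0: L=delta R=delta -> agree -> delta
i=1: L=india, R=bravo=BASE -> take LEFT -> india
i=2: L=delta=BASE, R=golf -> take RIGHT -> golf
i=3: L=juliet, R=foxtrot=BASE -> take LEFT -> juliet
i=4: BASE=kilo L=alpha R=golf all differ -> CONFLICT
i=5: L=charlie=BASE, R=juliet -> take RIGHT -> juliet
i=6: BASE=bravo L=echo R=hotel all differ -> CONFLICT

Answer: delta
india
golf
juliet
<<<<<<< LEFT
alpha
=======
golf
>>>>>>> RIGHT
juliet
<<<<<<< LEFT
echo
=======
hotel
>>>>>>> RIGHT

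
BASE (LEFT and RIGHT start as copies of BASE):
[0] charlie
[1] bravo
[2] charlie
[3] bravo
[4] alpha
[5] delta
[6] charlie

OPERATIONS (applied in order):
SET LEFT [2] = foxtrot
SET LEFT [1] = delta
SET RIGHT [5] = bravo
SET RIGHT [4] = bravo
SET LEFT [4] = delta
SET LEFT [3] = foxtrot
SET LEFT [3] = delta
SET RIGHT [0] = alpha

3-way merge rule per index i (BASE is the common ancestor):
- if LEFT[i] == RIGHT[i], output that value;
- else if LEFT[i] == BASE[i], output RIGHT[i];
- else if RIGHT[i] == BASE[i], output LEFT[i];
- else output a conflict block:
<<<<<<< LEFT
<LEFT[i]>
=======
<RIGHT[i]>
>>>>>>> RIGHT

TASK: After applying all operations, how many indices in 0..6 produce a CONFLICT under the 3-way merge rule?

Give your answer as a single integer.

Answer: 1

Derivation:
Final LEFT:  [charlie, delta, foxtrot, delta, delta, delta, charlie]
Final RIGHT: [alpha, bravo, charlie, bravo, bravo, bravo, charlie]
i=0: L=charlie=BASE, R=alpha -> take RIGHT -> alpha
i=1: L=delta, R=bravo=BASE -> take LEFT -> delta
i=2: L=foxtrot, R=charlie=BASE -> take LEFT -> foxtrot
i=3: L=delta, R=bravo=BASE -> take LEFT -> delta
i=4: BASE=alpha L=delta R=bravo all differ -> CONFLICT
i=5: L=delta=BASE, R=bravo -> take RIGHT -> bravo
i=6: L=charlie R=charlie -> agree -> charlie
Conflict count: 1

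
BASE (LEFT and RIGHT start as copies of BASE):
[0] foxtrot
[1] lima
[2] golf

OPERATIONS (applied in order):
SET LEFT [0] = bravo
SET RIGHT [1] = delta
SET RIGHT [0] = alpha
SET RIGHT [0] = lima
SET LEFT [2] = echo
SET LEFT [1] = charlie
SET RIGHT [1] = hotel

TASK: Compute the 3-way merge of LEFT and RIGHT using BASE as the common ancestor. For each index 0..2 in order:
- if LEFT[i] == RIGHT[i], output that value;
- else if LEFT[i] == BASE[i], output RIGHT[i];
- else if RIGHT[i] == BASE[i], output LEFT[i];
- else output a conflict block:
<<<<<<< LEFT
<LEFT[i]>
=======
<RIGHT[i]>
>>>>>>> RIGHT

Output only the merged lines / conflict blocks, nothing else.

Final LEFT:  [bravo, charlie, echo]
Final RIGHT: [lima, hotel, golf]
i=0: BASE=foxtrot L=bravo R=lima all differ -> CONFLICT
i=1: BASE=lima L=charlie R=hotel all differ -> CONFLICT
i=2: L=echo, R=golf=BASE -> take LEFT -> echo

Answer: <<<<<<< LEFT
bravo
=======
lima
>>>>>>> RIGHT
<<<<<<< LEFT
charlie
=======
hotel
>>>>>>> RIGHT
echo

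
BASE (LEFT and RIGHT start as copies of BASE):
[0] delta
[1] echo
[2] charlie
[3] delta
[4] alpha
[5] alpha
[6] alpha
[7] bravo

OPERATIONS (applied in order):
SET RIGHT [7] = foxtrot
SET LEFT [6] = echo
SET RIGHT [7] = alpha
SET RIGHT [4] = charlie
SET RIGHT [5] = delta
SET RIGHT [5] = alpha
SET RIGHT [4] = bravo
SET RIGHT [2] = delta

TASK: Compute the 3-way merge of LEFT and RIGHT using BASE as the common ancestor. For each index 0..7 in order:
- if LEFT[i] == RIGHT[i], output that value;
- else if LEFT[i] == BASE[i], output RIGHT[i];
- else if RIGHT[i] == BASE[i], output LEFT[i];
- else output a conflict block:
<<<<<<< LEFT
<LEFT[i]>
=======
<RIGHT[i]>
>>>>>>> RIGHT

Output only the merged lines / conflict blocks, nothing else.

Answer: delta
echo
delta
delta
bravo
alpha
echo
alpha

Derivation:
Final LEFT:  [delta, echo, charlie, delta, alpha, alpha, echo, bravo]
Final RIGHT: [delta, echo, delta, delta, bravo, alpha, alpha, alpha]
i=0: L=delta R=delta -> agree -> delta
i=1: L=echo R=echo -> agree -> echo
i=2: L=charlie=BASE, R=delta -> take RIGHT -> delta
i=3: L=delta R=delta -> agree -> delta
i=4: L=alpha=BASE, R=bravo -> take RIGHT -> bravo
i=5: L=alpha R=alpha -> agree -> alpha
i=6: L=echo, R=alpha=BASE -> take LEFT -> echo
i=7: L=bravo=BASE, R=alpha -> take RIGHT -> alpha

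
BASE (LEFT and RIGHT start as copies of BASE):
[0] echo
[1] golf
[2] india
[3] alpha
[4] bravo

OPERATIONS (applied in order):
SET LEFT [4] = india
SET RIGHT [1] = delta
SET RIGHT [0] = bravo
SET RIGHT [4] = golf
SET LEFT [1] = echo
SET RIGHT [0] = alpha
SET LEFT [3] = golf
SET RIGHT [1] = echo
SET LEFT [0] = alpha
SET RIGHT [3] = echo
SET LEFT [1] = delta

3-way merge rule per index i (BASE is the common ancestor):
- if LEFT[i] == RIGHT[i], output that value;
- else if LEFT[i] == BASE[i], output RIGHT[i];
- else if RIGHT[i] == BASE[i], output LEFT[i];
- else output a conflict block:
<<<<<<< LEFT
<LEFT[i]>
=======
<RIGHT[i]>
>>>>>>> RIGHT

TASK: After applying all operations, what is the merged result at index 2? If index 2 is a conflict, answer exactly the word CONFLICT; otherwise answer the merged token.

Final LEFT:  [alpha, delta, india, golf, india]
Final RIGHT: [alpha, echo, india, echo, golf]
i=0: L=alpha R=alpha -> agree -> alpha
i=1: BASE=golf L=delta R=echo all differ -> CONFLICT
i=2: L=india R=india -> agree -> india
i=3: BASE=alpha L=golf R=echo all differ -> CONFLICT
i=4: BASE=bravo L=india R=golf all differ -> CONFLICT
Index 2 -> india

Answer: india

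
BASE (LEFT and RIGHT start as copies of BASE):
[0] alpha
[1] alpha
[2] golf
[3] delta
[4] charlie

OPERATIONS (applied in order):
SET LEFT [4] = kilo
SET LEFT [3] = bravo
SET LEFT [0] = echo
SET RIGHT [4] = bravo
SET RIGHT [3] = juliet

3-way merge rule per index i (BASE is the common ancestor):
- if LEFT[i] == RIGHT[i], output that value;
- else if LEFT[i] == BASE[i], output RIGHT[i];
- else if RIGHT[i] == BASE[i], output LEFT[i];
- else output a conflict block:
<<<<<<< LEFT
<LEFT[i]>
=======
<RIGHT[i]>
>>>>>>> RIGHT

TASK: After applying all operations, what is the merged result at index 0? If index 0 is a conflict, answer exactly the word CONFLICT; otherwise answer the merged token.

Final LEFT:  [echo, alpha, golf, bravo, kilo]
Final RIGHT: [alpha, alpha, golf, juliet, bravo]
i=0: L=echo, R=alpha=BASE -> take LEFT -> echo
i=1: L=alpha R=alpha -> agree -> alpha
i=2: L=golf R=golf -> agree -> golf
i=3: BASE=delta L=bravo R=juliet all differ -> CONFLICT
i=4: BASE=charlie L=kilo R=bravo all differ -> CONFLICT
Index 0 -> echo

Answer: echo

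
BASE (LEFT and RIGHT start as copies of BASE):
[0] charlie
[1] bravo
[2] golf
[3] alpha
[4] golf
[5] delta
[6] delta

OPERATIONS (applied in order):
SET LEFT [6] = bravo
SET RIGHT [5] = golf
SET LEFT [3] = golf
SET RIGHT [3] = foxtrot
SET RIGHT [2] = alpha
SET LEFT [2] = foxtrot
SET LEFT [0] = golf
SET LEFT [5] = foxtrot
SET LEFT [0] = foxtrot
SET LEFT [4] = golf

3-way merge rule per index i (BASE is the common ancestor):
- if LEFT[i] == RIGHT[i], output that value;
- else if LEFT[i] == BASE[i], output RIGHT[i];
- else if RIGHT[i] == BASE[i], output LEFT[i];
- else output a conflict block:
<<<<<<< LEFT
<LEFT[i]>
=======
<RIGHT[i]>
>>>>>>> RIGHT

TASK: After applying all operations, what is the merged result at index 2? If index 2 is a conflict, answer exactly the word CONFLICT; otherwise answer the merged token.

Final LEFT:  [foxtrot, bravo, foxtrot, golf, golf, foxtrot, bravo]
Final RIGHT: [charlie, bravo, alpha, foxtrot, golf, golf, delta]
i=0: L=foxtrot, R=charlie=BASE -> take LEFT -> foxtrot
i=1: L=bravo R=bravo -> agree -> bravo
i=2: BASE=golf L=foxtrot R=alpha all differ -> CONFLICT
i=3: BASE=alpha L=golf R=foxtrot all differ -> CONFLICT
i=4: L=golf R=golf -> agree -> golf
i=5: BASE=delta L=foxtrot R=golf all differ -> CONFLICT
i=6: L=bravo, R=delta=BASE -> take LEFT -> bravo
Index 2 -> CONFLICT

Answer: CONFLICT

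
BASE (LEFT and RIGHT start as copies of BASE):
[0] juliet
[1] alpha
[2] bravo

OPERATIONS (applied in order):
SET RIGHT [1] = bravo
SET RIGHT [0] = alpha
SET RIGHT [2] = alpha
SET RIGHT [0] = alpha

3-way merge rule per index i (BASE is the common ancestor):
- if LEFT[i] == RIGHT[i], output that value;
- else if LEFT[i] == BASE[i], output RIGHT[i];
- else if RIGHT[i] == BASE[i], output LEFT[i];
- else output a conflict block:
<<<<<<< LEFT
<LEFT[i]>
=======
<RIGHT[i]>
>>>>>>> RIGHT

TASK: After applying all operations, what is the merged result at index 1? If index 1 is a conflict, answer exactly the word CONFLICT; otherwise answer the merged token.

Answer: bravo

Derivation:
Final LEFT:  [juliet, alpha, bravo]
Final RIGHT: [alpha, bravo, alpha]
i=0: L=juliet=BASE, R=alpha -> take RIGHT -> alpha
i=1: L=alpha=BASE, R=bravo -> take RIGHT -> bravo
i=2: L=bravo=BASE, R=alpha -> take RIGHT -> alpha
Index 1 -> bravo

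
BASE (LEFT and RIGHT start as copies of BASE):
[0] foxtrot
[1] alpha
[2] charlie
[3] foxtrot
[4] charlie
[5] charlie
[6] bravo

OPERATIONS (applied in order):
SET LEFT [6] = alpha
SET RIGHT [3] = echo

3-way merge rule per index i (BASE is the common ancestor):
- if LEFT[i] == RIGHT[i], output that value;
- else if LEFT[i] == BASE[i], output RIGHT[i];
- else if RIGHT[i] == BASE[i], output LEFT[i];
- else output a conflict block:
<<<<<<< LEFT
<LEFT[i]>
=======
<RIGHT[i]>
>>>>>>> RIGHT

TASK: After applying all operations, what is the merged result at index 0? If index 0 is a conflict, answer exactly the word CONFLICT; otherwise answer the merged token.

Answer: foxtrot

Derivation:
Final LEFT:  [foxtrot, alpha, charlie, foxtrot, charlie, charlie, alpha]
Final RIGHT: [foxtrot, alpha, charlie, echo, charlie, charlie, bravo]
i=0: L=foxtrot R=foxtrot -> agree -> foxtrot
i=1: L=alpha R=alpha -> agree -> alpha
i=2: L=charlie R=charlie -> agree -> charlie
i=3: L=foxtrot=BASE, R=echo -> take RIGHT -> echo
i=4: L=charlie R=charlie -> agree -> charlie
i=5: L=charlie R=charlie -> agree -> charlie
i=6: L=alpha, R=bravo=BASE -> take LEFT -> alpha
Index 0 -> foxtrot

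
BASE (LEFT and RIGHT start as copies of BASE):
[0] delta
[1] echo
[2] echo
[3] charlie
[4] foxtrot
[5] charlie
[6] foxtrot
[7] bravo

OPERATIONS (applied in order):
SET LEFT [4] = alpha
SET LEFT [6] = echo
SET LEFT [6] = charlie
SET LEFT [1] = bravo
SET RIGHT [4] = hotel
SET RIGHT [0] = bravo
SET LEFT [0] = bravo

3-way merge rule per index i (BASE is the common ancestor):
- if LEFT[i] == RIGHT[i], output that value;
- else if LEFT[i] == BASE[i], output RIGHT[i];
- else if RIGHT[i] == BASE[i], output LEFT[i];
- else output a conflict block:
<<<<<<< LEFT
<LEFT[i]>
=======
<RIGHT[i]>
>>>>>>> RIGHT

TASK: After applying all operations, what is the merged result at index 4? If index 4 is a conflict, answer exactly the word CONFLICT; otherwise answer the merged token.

Answer: CONFLICT

Derivation:
Final LEFT:  [bravo, bravo, echo, charlie, alpha, charlie, charlie, bravo]
Final RIGHT: [bravo, echo, echo, charlie, hotel, charlie, foxtrot, bravo]
i=0: L=bravo R=bravo -> agree -> bravo
i=1: L=bravo, R=echo=BASE -> take LEFT -> bravo
i=2: L=echo R=echo -> agree -> echo
i=3: L=charlie R=charlie -> agree -> charlie
i=4: BASE=foxtrot L=alpha R=hotel all differ -> CONFLICT
i=5: L=charlie R=charlie -> agree -> charlie
i=6: L=charlie, R=foxtrot=BASE -> take LEFT -> charlie
i=7: L=bravo R=bravo -> agree -> bravo
Index 4 -> CONFLICT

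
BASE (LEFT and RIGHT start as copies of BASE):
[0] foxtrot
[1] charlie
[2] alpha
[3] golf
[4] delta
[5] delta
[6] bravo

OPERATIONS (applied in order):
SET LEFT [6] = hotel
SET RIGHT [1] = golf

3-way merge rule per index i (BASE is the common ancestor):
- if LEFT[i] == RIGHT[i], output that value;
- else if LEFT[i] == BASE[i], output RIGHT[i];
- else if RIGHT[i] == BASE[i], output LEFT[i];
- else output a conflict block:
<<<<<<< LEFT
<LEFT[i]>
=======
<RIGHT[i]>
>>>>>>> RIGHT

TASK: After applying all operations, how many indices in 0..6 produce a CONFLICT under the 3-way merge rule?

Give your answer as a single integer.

Answer: 0

Derivation:
Final LEFT:  [foxtrot, charlie, alpha, golf, delta, delta, hotel]
Final RIGHT: [foxtrot, golf, alpha, golf, delta, delta, bravo]
i=0: L=foxtrot R=foxtrot -> agree -> foxtrot
i=1: L=charlie=BASE, R=golf -> take RIGHT -> golf
i=2: L=alpha R=alpha -> agree -> alpha
i=3: L=golf R=golf -> agree -> golf
i=4: L=delta R=delta -> agree -> delta
i=5: L=delta R=delta -> agree -> delta
i=6: L=hotel, R=bravo=BASE -> take LEFT -> hotel
Conflict count: 0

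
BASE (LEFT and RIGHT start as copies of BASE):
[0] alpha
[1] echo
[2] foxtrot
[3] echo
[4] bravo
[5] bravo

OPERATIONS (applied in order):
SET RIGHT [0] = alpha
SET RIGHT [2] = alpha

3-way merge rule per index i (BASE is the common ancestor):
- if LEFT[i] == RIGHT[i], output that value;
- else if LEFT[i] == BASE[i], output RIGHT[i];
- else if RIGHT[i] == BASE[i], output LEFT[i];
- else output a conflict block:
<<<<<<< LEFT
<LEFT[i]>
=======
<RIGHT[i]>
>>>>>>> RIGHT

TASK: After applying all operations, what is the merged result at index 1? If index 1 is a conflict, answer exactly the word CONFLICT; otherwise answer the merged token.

Final LEFT:  [alpha, echo, foxtrot, echo, bravo, bravo]
Final RIGHT: [alpha, echo, alpha, echo, bravo, bravo]
i=0: L=alpha R=alpha -> agree -> alpha
i=1: L=echo R=echo -> agree -> echo
i=2: L=foxtrot=BASE, R=alpha -> take RIGHT -> alpha
i=3: L=echo R=echo -> agree -> echo
i=4: L=bravo R=bravo -> agree -> bravo
i=5: L=bravo R=bravo -> agree -> bravo
Index 1 -> echo

Answer: echo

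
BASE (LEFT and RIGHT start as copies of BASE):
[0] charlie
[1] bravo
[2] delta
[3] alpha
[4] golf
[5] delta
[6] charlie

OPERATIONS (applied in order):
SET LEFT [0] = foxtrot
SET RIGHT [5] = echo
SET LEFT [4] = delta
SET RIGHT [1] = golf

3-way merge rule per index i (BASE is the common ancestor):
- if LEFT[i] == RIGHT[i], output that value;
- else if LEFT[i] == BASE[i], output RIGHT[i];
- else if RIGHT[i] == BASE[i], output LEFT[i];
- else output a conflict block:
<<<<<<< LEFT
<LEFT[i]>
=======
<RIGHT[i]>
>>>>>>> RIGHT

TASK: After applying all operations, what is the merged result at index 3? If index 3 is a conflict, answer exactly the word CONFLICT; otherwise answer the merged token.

Answer: alpha

Derivation:
Final LEFT:  [foxtrot, bravo, delta, alpha, delta, delta, charlie]
Final RIGHT: [charlie, golf, delta, alpha, golf, echo, charlie]
i=0: L=foxtrot, R=charlie=BASE -> take LEFT -> foxtrot
i=1: L=bravo=BASE, R=golf -> take RIGHT -> golf
i=2: L=delta R=delta -> agree -> delta
i=3: L=alpha R=alpha -> agree -> alpha
i=4: L=delta, R=golf=BASE -> take LEFT -> delta
i=5: L=delta=BASE, R=echo -> take RIGHT -> echo
i=6: L=charlie R=charlie -> agree -> charlie
Index 3 -> alpha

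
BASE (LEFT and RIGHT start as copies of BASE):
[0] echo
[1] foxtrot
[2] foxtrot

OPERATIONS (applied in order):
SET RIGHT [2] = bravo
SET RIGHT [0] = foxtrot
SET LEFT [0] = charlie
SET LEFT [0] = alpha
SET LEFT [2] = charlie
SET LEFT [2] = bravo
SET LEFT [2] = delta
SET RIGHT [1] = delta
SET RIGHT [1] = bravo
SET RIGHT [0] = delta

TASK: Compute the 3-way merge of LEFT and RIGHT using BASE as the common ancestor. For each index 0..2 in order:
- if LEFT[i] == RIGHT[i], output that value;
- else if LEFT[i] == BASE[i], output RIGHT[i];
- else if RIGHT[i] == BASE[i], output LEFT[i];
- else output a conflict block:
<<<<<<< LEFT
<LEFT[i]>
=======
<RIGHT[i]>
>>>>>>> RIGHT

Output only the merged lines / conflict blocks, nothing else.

Final LEFT:  [alpha, foxtrot, delta]
Final RIGHT: [delta, bravo, bravo]
i=0: BASE=echo L=alpha R=delta all differ -> CONFLICT
i=1: L=foxtrot=BASE, R=bravo -> take RIGHT -> bravo
i=2: BASE=foxtrot L=delta R=bravo all differ -> CONFLICT

Answer: <<<<<<< LEFT
alpha
=======
delta
>>>>>>> RIGHT
bravo
<<<<<<< LEFT
delta
=======
bravo
>>>>>>> RIGHT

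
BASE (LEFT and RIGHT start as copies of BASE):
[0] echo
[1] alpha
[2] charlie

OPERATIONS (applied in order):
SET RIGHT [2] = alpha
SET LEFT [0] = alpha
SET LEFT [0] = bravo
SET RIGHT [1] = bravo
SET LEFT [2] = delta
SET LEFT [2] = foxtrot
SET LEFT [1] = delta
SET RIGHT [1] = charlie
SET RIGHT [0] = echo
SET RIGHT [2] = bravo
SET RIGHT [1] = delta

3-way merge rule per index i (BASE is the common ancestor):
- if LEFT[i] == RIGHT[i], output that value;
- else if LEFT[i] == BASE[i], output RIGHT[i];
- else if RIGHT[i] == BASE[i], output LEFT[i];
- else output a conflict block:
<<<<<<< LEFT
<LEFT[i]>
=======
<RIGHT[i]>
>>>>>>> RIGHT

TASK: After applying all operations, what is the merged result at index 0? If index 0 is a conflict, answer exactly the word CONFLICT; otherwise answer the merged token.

Final LEFT:  [bravo, delta, foxtrot]
Final RIGHT: [echo, delta, bravo]
i=0: L=bravo, R=echo=BASE -> take LEFT -> bravo
i=1: L=delta R=delta -> agree -> delta
i=2: BASE=charlie L=foxtrot R=bravo all differ -> CONFLICT
Index 0 -> bravo

Answer: bravo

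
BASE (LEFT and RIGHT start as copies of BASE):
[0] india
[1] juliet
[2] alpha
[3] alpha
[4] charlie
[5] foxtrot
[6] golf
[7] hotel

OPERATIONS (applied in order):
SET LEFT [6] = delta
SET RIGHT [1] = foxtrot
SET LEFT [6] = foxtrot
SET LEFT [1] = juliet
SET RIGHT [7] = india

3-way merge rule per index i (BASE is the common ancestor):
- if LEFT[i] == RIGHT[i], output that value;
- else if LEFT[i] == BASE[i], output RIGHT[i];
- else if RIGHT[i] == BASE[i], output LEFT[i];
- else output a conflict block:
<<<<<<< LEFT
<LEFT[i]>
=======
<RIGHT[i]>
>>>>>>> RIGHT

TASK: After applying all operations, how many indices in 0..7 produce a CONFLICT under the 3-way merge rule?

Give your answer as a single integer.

Answer: 0

Derivation:
Final LEFT:  [india, juliet, alpha, alpha, charlie, foxtrot, foxtrot, hotel]
Final RIGHT: [india, foxtrot, alpha, alpha, charlie, foxtrot, golf, india]
i=0: L=india R=india -> agree -> india
i=1: L=juliet=BASE, R=foxtrot -> take RIGHT -> foxtrot
i=2: L=alpha R=alpha -> agree -> alpha
i=3: L=alpha R=alpha -> agree -> alpha
i=4: L=charlie R=charlie -> agree -> charlie
i=5: L=foxtrot R=foxtrot -> agree -> foxtrot
i=6: L=foxtrot, R=golf=BASE -> take LEFT -> foxtrot
i=7: L=hotel=BASE, R=india -> take RIGHT -> india
Conflict count: 0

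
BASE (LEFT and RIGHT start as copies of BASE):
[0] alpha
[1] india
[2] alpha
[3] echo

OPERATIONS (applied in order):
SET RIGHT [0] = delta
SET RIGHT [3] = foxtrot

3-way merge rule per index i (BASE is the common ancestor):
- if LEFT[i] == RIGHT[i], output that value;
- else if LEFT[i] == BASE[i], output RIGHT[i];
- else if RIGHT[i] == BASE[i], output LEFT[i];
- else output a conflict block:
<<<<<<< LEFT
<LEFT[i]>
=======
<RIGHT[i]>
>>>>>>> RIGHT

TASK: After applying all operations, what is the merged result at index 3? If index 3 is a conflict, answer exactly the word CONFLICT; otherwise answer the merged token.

Answer: foxtrot

Derivation:
Final LEFT:  [alpha, india, alpha, echo]
Final RIGHT: [delta, india, alpha, foxtrot]
i=0: L=alpha=BASE, R=delta -> take RIGHT -> delta
i=1: L=india R=india -> agree -> india
i=2: L=alpha R=alpha -> agree -> alpha
i=3: L=echo=BASE, R=foxtrot -> take RIGHT -> foxtrot
Index 3 -> foxtrot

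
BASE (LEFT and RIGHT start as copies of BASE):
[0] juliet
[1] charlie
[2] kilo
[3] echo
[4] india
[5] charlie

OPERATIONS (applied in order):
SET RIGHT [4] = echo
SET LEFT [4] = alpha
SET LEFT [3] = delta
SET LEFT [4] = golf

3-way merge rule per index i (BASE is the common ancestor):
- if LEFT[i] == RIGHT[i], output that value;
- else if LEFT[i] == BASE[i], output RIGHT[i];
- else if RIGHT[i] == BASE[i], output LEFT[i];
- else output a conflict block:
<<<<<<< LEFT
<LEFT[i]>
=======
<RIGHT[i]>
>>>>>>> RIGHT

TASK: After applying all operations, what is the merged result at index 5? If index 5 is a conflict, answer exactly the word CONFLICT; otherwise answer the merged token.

Final LEFT:  [juliet, charlie, kilo, delta, golf, charlie]
Final RIGHT: [juliet, charlie, kilo, echo, echo, charlie]
i=0: L=juliet R=juliet -> agree -> juliet
i=1: L=charlie R=charlie -> agree -> charlie
i=2: L=kilo R=kilo -> agree -> kilo
i=3: L=delta, R=echo=BASE -> take LEFT -> delta
i=4: BASE=india L=golf R=echo all differ -> CONFLICT
i=5: L=charlie R=charlie -> agree -> charlie
Index 5 -> charlie

Answer: charlie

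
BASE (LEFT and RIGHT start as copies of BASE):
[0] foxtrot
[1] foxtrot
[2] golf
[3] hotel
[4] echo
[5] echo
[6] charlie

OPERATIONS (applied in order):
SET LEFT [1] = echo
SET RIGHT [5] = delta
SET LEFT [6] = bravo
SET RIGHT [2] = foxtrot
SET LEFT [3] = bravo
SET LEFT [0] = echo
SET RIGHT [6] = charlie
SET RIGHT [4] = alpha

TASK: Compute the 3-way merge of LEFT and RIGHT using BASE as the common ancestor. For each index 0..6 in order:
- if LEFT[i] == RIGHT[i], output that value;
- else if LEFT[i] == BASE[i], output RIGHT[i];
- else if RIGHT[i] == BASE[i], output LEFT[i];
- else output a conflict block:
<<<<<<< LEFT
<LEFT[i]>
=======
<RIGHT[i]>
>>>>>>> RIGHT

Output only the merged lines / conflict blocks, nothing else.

Answer: echo
echo
foxtrot
bravo
alpha
delta
bravo

Derivation:
Final LEFT:  [echo, echo, golf, bravo, echo, echo, bravo]
Final RIGHT: [foxtrot, foxtrot, foxtrot, hotel, alpha, delta, charlie]
i=0: L=echo, R=foxtrot=BASE -> take LEFT -> echo
i=1: L=echo, R=foxtrot=BASE -> take LEFT -> echo
i=2: L=golf=BASE, R=foxtrot -> take RIGHT -> foxtrot
i=3: L=bravo, R=hotel=BASE -> take LEFT -> bravo
i=4: L=echo=BASE, R=alpha -> take RIGHT -> alpha
i=5: L=echo=BASE, R=delta -> take RIGHT -> delta
i=6: L=bravo, R=charlie=BASE -> take LEFT -> bravo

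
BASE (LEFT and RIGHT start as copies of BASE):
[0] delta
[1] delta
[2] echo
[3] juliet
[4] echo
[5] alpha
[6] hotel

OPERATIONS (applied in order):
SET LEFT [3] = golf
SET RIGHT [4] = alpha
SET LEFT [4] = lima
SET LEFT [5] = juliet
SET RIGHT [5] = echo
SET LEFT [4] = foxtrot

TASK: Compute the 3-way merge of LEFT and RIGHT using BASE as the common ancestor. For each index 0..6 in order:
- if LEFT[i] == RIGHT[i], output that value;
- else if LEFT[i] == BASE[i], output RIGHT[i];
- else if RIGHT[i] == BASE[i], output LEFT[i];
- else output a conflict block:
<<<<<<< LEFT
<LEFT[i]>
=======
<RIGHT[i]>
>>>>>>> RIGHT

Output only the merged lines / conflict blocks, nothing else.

Answer: delta
delta
echo
golf
<<<<<<< LEFT
foxtrot
=======
alpha
>>>>>>> RIGHT
<<<<<<< LEFT
juliet
=======
echo
>>>>>>> RIGHT
hotel

Derivation:
Final LEFT:  [delta, delta, echo, golf, foxtrot, juliet, hotel]
Final RIGHT: [delta, delta, echo, juliet, alpha, echo, hotel]
i=0: L=delta R=delta -> agree -> delta
i=1: L=delta R=delta -> agree -> delta
i=2: L=echo R=echo -> agree -> echo
i=3: L=golf, R=juliet=BASE -> take LEFT -> golf
i=4: BASE=echo L=foxtrot R=alpha all differ -> CONFLICT
i=5: BASE=alpha L=juliet R=echo all differ -> CONFLICT
i=6: L=hotel R=hotel -> agree -> hotel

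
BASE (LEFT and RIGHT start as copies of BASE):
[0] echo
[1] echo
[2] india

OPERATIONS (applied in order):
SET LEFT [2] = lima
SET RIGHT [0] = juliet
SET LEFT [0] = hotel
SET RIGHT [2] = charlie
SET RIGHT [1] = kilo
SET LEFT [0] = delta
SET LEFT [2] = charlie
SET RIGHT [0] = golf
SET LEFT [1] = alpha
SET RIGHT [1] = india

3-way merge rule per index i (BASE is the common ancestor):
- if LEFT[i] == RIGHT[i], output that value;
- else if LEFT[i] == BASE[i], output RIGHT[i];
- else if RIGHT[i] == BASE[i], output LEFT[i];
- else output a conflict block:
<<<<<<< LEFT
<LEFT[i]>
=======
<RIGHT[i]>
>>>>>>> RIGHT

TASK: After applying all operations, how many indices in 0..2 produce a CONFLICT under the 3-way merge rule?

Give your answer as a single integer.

Answer: 2

Derivation:
Final LEFT:  [delta, alpha, charlie]
Final RIGHT: [golf, india, charlie]
i=0: BASE=echo L=delta R=golf all differ -> CONFLICT
i=1: BASE=echo L=alpha R=india all differ -> CONFLICT
i=2: L=charlie R=charlie -> agree -> charlie
Conflict count: 2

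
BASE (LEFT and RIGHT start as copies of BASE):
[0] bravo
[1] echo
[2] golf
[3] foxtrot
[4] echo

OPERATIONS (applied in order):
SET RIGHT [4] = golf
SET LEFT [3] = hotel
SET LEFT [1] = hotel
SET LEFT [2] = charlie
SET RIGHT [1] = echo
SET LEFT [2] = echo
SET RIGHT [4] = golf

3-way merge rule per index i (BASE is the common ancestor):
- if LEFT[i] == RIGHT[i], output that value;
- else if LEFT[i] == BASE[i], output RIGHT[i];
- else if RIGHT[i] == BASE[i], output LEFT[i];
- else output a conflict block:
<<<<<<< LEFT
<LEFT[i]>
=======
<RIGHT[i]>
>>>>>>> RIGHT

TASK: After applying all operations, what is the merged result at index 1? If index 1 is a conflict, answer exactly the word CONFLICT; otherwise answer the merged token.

Final LEFT:  [bravo, hotel, echo, hotel, echo]
Final RIGHT: [bravo, echo, golf, foxtrot, golf]
i=0: L=bravo R=bravo -> agree -> bravo
i=1: L=hotel, R=echo=BASE -> take LEFT -> hotel
i=2: L=echo, R=golf=BASE -> take LEFT -> echo
i=3: L=hotel, R=foxtrot=BASE -> take LEFT -> hotel
i=4: L=echo=BASE, R=golf -> take RIGHT -> golf
Index 1 -> hotel

Answer: hotel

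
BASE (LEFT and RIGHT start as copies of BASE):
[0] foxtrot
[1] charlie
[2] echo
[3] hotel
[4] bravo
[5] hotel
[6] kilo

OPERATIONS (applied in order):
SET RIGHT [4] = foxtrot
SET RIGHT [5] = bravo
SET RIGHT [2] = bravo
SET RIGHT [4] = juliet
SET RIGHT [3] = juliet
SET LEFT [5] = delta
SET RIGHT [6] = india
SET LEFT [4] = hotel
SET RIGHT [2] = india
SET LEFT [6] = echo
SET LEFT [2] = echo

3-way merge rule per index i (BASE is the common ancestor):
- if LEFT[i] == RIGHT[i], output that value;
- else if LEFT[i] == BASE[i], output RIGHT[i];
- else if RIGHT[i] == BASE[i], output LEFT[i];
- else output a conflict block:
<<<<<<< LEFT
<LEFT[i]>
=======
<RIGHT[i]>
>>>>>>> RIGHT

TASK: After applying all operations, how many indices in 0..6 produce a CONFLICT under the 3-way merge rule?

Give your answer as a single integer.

Answer: 3

Derivation:
Final LEFT:  [foxtrot, charlie, echo, hotel, hotel, delta, echo]
Final RIGHT: [foxtrot, charlie, india, juliet, juliet, bravo, india]
i=0: L=foxtrot R=foxtrot -> agree -> foxtrot
i=1: L=charlie R=charlie -> agree -> charlie
i=2: L=echo=BASE, R=india -> take RIGHT -> india
i=3: L=hotel=BASE, R=juliet -> take RIGHT -> juliet
i=4: BASE=bravo L=hotel R=juliet all differ -> CONFLICT
i=5: BASE=hotel L=delta R=bravo all differ -> CONFLICT
i=6: BASE=kilo L=echo R=india all differ -> CONFLICT
Conflict count: 3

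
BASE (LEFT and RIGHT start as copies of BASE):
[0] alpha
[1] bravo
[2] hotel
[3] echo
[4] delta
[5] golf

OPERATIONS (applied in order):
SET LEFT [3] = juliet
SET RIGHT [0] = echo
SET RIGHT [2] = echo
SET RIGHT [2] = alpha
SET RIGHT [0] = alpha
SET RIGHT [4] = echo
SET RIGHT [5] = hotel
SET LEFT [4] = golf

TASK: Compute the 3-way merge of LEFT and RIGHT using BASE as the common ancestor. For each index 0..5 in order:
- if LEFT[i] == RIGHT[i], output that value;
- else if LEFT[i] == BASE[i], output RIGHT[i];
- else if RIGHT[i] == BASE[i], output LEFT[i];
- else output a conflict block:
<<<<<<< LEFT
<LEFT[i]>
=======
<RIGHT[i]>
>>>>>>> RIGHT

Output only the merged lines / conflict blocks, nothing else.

Answer: alpha
bravo
alpha
juliet
<<<<<<< LEFT
golf
=======
echo
>>>>>>> RIGHT
hotel

Derivation:
Final LEFT:  [alpha, bravo, hotel, juliet, golf, golf]
Final RIGHT: [alpha, bravo, alpha, echo, echo, hotel]
i=0: L=alpha R=alpha -> agree -> alpha
i=1: L=bravo R=bravo -> agree -> bravo
i=2: L=hotel=BASE, R=alpha -> take RIGHT -> alpha
i=3: L=juliet, R=echo=BASE -> take LEFT -> juliet
i=4: BASE=delta L=golf R=echo all differ -> CONFLICT
i=5: L=golf=BASE, R=hotel -> take RIGHT -> hotel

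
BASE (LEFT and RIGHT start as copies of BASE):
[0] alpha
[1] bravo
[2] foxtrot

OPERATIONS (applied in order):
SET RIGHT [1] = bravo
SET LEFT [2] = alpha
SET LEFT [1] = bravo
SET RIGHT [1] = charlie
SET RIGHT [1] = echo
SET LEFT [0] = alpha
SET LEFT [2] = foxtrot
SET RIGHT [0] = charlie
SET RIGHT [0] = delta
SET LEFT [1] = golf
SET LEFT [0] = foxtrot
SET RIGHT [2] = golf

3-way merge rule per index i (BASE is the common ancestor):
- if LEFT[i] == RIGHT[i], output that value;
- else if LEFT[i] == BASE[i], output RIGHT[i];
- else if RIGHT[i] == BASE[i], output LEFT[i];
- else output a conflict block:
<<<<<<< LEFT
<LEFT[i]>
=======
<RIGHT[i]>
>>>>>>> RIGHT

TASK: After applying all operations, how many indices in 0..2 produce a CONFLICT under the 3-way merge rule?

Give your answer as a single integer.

Final LEFT:  [foxtrot, golf, foxtrot]
Final RIGHT: [delta, echo, golf]
i=0: BASE=alpha L=foxtrot R=delta all differ -> CONFLICT
i=1: BASE=bravo L=golf R=echo all differ -> CONFLICT
i=2: L=foxtrot=BASE, R=golf -> take RIGHT -> golf
Conflict count: 2

Answer: 2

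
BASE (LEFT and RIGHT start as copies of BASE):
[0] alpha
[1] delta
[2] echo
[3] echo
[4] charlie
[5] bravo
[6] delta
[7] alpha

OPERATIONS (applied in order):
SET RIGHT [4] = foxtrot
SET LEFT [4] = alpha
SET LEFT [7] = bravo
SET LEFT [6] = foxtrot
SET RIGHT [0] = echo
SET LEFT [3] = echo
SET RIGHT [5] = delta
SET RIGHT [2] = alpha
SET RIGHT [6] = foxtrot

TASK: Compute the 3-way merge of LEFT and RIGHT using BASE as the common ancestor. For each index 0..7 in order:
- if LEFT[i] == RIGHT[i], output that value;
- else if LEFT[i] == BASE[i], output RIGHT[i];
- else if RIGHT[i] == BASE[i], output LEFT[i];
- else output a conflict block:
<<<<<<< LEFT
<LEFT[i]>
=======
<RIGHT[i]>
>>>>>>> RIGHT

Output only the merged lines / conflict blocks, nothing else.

Answer: echo
delta
alpha
echo
<<<<<<< LEFT
alpha
=======
foxtrot
>>>>>>> RIGHT
delta
foxtrot
bravo

Derivation:
Final LEFT:  [alpha, delta, echo, echo, alpha, bravo, foxtrot, bravo]
Final RIGHT: [echo, delta, alpha, echo, foxtrot, delta, foxtrot, alpha]
i=0: L=alpha=BASE, R=echo -> take RIGHT -> echo
i=1: L=delta R=delta -> agree -> delta
i=2: L=echo=BASE, R=alpha -> take RIGHT -> alpha
i=3: L=echo R=echo -> agree -> echo
i=4: BASE=charlie L=alpha R=foxtrot all differ -> CONFLICT
i=5: L=bravo=BASE, R=delta -> take RIGHT -> delta
i=6: L=foxtrot R=foxtrot -> agree -> foxtrot
i=7: L=bravo, R=alpha=BASE -> take LEFT -> bravo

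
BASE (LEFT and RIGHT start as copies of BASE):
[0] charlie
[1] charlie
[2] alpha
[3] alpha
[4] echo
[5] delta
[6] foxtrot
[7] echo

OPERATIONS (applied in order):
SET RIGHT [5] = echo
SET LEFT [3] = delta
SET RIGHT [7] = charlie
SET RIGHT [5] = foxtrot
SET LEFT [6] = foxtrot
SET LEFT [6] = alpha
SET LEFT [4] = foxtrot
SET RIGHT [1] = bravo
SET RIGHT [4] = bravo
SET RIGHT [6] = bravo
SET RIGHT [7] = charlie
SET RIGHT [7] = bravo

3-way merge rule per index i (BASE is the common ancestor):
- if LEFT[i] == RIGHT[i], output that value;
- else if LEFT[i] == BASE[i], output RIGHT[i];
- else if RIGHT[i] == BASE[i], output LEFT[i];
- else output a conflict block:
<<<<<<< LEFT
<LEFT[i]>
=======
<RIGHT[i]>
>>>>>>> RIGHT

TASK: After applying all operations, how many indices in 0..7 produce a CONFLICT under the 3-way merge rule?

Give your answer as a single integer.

Final LEFT:  [charlie, charlie, alpha, delta, foxtrot, delta, alpha, echo]
Final RIGHT: [charlie, bravo, alpha, alpha, bravo, foxtrot, bravo, bravo]
i=0: L=charlie R=charlie -> agree -> charlie
i=1: L=charlie=BASE, R=bravo -> take RIGHT -> bravo
i=2: L=alpha R=alpha -> agree -> alpha
i=3: L=delta, R=alpha=BASE -> take LEFT -> delta
i=4: BASE=echo L=foxtrot R=bravo all differ -> CONFLICT
i=5: L=delta=BASE, R=foxtrot -> take RIGHT -> foxtrot
i=6: BASE=foxtrot L=alpha R=bravo all differ -> CONFLICT
i=7: L=echo=BASE, R=bravo -> take RIGHT -> bravo
Conflict count: 2

Answer: 2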